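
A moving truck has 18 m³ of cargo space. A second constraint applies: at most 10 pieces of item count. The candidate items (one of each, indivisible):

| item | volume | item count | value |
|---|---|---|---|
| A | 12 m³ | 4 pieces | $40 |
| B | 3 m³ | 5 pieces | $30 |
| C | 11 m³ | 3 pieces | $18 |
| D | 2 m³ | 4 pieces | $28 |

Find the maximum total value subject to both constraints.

Feasible sets respecting both limits:
- A+B: volume 15, item count 9, value 70
- A+D: volume 14, item count 8, value 68
- B+D: volume 5, item count 9, value 58
Best: $70.

$70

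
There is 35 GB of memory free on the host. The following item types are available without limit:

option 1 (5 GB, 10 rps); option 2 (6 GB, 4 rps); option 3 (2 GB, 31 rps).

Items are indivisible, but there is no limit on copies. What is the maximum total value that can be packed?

527 rps

Best value-per-unit is option 3 at 31/2, and filling with it alone uses memory 17×2=34. No mix of the others beats 17×31 = 527.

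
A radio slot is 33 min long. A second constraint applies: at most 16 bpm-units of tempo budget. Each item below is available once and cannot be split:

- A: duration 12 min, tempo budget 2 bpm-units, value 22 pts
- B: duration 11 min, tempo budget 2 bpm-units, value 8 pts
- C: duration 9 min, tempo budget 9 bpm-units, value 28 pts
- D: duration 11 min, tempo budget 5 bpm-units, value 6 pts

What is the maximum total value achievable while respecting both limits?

58 pts

Feasible sets respecting both limits:
- A+B+C: duration 32, tempo budget 13, value 58
- A+C+D: duration 32, tempo budget 16, value 56
- A+C: duration 21, tempo budget 11, value 50
Best: 58 pts.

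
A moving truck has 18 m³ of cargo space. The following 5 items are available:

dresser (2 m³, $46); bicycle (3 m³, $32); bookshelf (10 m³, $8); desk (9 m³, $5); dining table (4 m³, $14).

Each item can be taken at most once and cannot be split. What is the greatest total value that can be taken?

$97

This is a 0/1 knapsack; check combinations near the capacity.
- dresser+bicycle+desk+dining table: volume 2+3+9+4=18, value 46+32+5+14=97
- dresser+bicycle+dining table: volume 2+3+4=9, value 46+32+14=92
- dresser+bicycle+bookshelf: volume 2+3+10=15, value 46+32+8=86
- dresser+bicycle+desk: volume 2+3+9=14, value 46+32+5=83
- dresser+bicycle: volume 2+3=5, value 46+32=78
Best: $97.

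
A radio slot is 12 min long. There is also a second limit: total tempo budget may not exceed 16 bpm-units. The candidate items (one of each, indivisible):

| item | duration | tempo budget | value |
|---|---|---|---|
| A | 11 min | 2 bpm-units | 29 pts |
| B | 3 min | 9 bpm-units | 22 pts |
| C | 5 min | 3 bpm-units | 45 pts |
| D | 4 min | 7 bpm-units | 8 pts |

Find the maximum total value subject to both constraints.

67 pts

Feasible sets respecting both limits:
- B+C: duration 8, tempo budget 12, value 67
- C+D: duration 9, tempo budget 10, value 53
- C: duration 5, tempo budget 3, value 45
Best: 67 pts.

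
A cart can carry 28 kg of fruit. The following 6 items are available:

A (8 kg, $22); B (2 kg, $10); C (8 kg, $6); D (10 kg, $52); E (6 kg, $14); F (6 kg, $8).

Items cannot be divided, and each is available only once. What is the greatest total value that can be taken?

$98

Check high-value combinations within 28 kg:
- A+B+D+E: weight 8+2+10+6=26, value 22+10+52+14=98
- A+B+D+F: weight 8+2+10+6=26, value 22+10+52+8=92
- A+B+C+D: weight 8+2+8+10=28, value 22+10+6+52=90
- A+D+E: weight 8+10+6=24, value 22+52+14=88
- A+B+D: weight 8+2+10=20, value 22+10+52=84
Best: $98.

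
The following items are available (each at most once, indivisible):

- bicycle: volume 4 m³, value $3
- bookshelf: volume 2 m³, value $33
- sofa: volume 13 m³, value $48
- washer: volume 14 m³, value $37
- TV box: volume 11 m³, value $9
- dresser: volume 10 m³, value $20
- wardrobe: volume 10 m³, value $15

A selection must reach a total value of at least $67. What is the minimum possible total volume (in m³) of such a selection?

Subsets with value ≥ 67, sorted by total volume:
- bookshelf+sofa: volume 15, value 81
- bookshelf+washer: volume 16, value 70
- bicycle+bookshelf+sofa: volume 19, value 84
- bicycle+bookshelf+washer: volume 20, value 73
Minimum volume: 15 m³.

15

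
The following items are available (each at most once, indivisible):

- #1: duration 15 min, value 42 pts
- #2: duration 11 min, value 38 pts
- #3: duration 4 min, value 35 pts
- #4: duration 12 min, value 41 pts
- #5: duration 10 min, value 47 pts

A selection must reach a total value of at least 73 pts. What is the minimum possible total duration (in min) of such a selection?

14

Subsets with value ≥ 73, sorted by total duration:
- #3+#5: duration 14, value 82
- #2+#3: duration 15, value 73
- #3+#4: duration 16, value 76
Minimum duration: 14 min.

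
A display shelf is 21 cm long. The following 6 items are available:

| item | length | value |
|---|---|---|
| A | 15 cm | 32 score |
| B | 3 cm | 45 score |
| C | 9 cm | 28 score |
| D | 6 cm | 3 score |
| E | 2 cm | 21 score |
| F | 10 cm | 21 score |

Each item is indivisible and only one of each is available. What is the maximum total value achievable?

Check high-value combinations within 21 cm:
- A+B+E: length 15+3+2=20, value 32+45+21=98
- B+C+D+E: length 3+9+6+2=20, value 45+28+3+21=97
- B+C+E: length 3+9+2=14, value 45+28+21=94
- B+D+E+F: length 3+6+2+10=21, value 45+3+21+21=90
- B+E+F: length 3+2+10=15, value 45+21+21=87
Best: 98 score.

98 score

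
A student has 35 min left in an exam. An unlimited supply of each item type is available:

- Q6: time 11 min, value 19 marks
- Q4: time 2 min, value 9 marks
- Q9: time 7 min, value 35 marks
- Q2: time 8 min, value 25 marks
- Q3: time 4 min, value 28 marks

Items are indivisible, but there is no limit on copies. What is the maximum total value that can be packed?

Best value-per-unit is Q3 at 28/4; filling with it alone gives 8×28 = 224.
Optimal mix: 1×Q4 + 8×Q3 → time 34, value 233.

233 marks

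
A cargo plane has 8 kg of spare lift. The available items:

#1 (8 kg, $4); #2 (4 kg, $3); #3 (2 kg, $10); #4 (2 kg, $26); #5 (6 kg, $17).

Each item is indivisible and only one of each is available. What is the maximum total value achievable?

$43

Check high-value combinations within 8 kg:
- #4+#5: weight 2+6=8, value 26+17=43
- #2+#3+#4: weight 4+2+2=8, value 3+10+26=39
- #3+#4: weight 2+2=4, value 10+26=36
- #2+#4: weight 4+2=6, value 3+26=29
- #3+#5: weight 2+6=8, value 10+17=27
Best: $43.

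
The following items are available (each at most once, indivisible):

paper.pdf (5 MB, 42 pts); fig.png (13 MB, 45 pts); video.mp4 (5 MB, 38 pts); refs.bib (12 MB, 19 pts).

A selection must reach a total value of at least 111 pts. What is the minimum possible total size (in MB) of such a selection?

Subsets with value ≥ 111, sorted by total size:
- paper.pdf+fig.png+video.mp4: size 23, value 125
- paper.pdf+fig.png+video.mp4+refs.bib: size 35, value 144
Minimum size: 23 MB.

23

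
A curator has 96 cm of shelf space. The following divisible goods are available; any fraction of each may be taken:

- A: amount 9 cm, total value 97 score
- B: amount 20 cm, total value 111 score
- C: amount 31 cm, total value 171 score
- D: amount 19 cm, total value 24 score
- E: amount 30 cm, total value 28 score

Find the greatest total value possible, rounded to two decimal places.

418.87

Take in order of value per unit:
- A (97/9 per unit): all 9 → value 97, running total 97.00
- B (111/20 per unit): all 20 → value 111, running total 208.00
- C (171/31 per unit): all 31 → value 171, running total 379.00
- D (24/19 per unit): all 19 → value 24, running total 403.00
- E (28/30 per unit): 17 of 30 → value 17×28/30 = 15.8667, running total 418.87
Total 418.87.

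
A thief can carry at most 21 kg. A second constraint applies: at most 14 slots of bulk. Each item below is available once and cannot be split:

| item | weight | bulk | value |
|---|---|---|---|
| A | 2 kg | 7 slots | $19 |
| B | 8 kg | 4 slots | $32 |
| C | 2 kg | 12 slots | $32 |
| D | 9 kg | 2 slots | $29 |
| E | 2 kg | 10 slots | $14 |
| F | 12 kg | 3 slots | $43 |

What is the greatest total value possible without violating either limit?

Feasible sets respecting both limits:
- A+B+D: weight 19, bulk 13, value 80
- B+F: weight 20, bulk 7, value 75
- D+F: weight 21, bulk 5, value 72
- A+F: weight 14, bulk 10, value 62
Best: $80.

$80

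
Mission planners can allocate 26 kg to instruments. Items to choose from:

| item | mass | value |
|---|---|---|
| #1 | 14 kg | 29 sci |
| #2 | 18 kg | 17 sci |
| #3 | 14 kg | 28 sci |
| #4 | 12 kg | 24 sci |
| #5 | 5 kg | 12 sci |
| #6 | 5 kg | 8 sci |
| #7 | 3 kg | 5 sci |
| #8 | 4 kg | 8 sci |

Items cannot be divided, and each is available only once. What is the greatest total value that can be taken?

Check high-value combinations within 26 kg:
- #1+#5+#7+#8: mass 14+5+3+4=26, value 29+12+5+8=54
- #1+#4: mass 14+12=26, value 29+24=53
- #3+#5+#7+#8: mass 14+5+3+4=26, value 28+12+5+8=53
- #3+#4: mass 14+12=26, value 28+24=52
- #4+#5+#6+#8: mass 12+5+5+4=26, value 24+12+8+8=52
Best: 54 sci.

54 sci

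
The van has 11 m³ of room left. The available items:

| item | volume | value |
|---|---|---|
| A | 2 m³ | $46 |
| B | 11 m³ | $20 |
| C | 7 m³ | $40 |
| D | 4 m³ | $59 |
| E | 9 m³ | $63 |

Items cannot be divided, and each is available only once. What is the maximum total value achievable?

$109

Check high-value combinations within 11 m³:
- A+E: volume 2+9=11, value 46+63=109
- A+D: volume 2+4=6, value 46+59=105
- C+D: volume 7+4=11, value 40+59=99
- A+C: volume 2+7=9, value 46+40=86
Best: $109.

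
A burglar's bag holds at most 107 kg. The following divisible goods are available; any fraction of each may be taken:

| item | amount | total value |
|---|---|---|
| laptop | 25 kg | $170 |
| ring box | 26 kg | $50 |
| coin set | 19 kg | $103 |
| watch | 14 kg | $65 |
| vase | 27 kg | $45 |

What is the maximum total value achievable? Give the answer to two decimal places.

Take in order of value per unit:
- laptop (170/25 per unit): all 25 → value 170, running total 170.00
- coin set (103/19 per unit): all 19 → value 103, running total 273.00
- watch (65/14 per unit): all 14 → value 65, running total 338.00
- ring box (50/26 per unit): all 26 → value 50, running total 388.00
- vase (45/27 per unit): 23 of 27 → value 23×45/27 = 38.3333, running total 426.33
Total 426.33.

426.33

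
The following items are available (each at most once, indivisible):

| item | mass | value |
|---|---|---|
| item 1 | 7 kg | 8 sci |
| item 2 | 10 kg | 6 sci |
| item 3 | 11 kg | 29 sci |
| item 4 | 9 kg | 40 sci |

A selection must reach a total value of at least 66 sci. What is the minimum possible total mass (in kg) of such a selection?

20

Subsets with value ≥ 66, sorted by total mass:
- item 3+item 4: mass 20, value 69
- item 1+item 3+item 4: mass 27, value 77
Minimum mass: 20 kg.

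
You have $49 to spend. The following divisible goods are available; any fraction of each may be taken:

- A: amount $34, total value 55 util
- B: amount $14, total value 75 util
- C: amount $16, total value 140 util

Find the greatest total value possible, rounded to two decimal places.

Take in order of value per unit:
- C (140/16 per unit): all 16 → value 140, running total 140.00
- B (75/14 per unit): all 14 → value 75, running total 215.00
- A (55/34 per unit): 19 of 34 → value 19×55/34 = 30.7353, running total 245.74
Total 245.74.

245.74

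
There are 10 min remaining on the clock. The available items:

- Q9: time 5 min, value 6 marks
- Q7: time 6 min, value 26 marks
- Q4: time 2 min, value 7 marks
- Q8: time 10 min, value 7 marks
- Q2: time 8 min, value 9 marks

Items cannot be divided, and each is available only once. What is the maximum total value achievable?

33 marks

This is a 0/1 knapsack; check combinations near the capacity.
- Q7+Q4: time 6+2=8, value 26+7=33
- Q7: time 6, value 26
- Q4+Q2: time 2+8=10, value 7+9=16
- Q9+Q4: time 5+2=7, value 6+7=13
Best: 33 marks.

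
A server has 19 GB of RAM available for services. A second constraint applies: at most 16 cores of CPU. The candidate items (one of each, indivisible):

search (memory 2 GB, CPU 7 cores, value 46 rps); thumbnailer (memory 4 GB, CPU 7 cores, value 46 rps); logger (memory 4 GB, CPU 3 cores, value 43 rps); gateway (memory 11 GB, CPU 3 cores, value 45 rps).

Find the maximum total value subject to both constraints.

134 rps

Feasible sets respecting both limits:
- search+logger+gateway: memory 17, CPU 13, value 134
- thumbnailer+logger+gateway: memory 19, CPU 13, value 134
- search+thumbnailer: memory 6, CPU 14, value 92
Best: 134 rps.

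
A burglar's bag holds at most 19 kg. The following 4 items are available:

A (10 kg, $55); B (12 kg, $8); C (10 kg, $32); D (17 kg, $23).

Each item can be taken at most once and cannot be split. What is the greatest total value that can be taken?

$55

Check high-value combinations within 19 kg:
- A: weight 10, value 55
- C: weight 10, value 32
- D: weight 17, value 23
- B: weight 12, value 8
Best: $55.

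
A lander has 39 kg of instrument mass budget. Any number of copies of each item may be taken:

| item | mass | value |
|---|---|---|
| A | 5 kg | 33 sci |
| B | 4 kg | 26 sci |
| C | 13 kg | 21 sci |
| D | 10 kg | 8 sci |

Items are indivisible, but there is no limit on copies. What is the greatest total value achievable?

257 sci

Best value-per-unit is A at 33/5; filling with it alone gives 7×33 = 231.
Optimal mix: 7×A + 1×B → mass 39, value 257.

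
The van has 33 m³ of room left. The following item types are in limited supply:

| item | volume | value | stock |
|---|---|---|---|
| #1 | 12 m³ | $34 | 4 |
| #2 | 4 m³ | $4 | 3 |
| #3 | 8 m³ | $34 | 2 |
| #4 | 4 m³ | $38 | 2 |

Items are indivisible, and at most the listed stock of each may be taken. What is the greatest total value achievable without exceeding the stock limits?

$152

Best selections within volume 33 and stock limits:
- 2×#2 + 2×#3 + 2×#4: volume 32, value 152
- 1×#2 + 2×#3 + 2×#4: volume 28, value 148
- 1×#1 + 1×#2 + 1×#3 + 2×#4: volume 32, value 148
- 2×#3 + 2×#4: volume 24, value 144
Best: $152.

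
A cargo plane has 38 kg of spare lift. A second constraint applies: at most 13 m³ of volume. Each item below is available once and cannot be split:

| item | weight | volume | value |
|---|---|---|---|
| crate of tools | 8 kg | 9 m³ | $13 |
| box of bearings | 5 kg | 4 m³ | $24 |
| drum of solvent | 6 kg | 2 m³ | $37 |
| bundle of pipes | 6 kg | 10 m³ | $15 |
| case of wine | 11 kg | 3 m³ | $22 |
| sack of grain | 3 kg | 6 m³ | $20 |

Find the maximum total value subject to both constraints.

Feasible sets respecting both limits:
- box of bearings+drum of solvent+case of wine: weight 22, volume 9, value 83
- box of bearings+drum of solvent+sack of grain: weight 14, volume 12, value 81
- drum of solvent+case of wine+sack of grain: weight 20, volume 11, value 79
- box of bearings+case of wine+sack of grain: weight 19, volume 13, value 66
Best: $83.

$83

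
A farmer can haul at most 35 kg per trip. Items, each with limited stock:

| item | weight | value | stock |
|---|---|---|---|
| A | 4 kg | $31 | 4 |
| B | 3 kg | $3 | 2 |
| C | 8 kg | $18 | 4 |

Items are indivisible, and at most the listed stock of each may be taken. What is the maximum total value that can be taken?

$163

Top feasible selections:
- 4×A + 1×B + 2×C: weight 35, value 163
- 4×A + 2×C: weight 32, value 160
- 4×A + 2×B + 1×C: weight 30, value 148
Best: $163.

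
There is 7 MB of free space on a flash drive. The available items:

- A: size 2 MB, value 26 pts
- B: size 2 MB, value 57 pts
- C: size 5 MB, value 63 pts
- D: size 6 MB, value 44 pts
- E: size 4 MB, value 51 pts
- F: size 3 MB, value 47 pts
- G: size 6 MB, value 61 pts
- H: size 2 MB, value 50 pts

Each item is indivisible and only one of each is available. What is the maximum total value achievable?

Check high-value combinations within 7 MB:
- B+F+H: size 2+3+2=7, value 57+47+50=154
- A+B+H: size 2+2+2=6, value 26+57+50=133
- A+B+F: size 2+2+3=7, value 26+57+47=130
- A+F+H: size 2+3+2=7, value 26+47+50=123
Best: 154 pts.

154 pts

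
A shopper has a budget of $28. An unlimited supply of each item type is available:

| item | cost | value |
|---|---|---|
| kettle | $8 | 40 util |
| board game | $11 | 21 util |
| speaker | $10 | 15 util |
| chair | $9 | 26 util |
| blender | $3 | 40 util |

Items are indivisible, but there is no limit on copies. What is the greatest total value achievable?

360 util

Best value-per-unit is blender at 40/3, and filling with it alone uses cost 9×3=27. No mix of the others beats 9×40 = 360.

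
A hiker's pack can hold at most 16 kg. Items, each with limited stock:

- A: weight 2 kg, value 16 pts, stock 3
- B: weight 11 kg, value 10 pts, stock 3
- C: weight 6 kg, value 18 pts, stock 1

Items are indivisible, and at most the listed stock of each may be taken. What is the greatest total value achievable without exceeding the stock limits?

66 pts

Best selections within weight 16 and stock limits:
- 3×A + 1×C: weight 12, value 66
- 2×A + 1×C: weight 10, value 50
- 3×A: weight 6, value 48
Best: 66 pts.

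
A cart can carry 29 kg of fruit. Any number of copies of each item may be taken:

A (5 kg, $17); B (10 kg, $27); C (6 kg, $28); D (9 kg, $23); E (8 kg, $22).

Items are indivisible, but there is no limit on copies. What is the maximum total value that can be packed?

$129

Best value-per-unit is C at 28/6; filling with it alone gives 4×28 = 112.
Optimal mix: 1×A + 4×C → weight 29, value 129.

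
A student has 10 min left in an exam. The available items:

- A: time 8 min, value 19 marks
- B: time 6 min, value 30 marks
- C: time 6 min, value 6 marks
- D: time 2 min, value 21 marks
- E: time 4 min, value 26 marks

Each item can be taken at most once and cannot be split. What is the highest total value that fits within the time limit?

56 marks

Check high-value combinations within 10 min:
- B+E: time 6+4=10, value 30+26=56
- B+D: time 6+2=8, value 30+21=51
- D+E: time 2+4=6, value 21+26=47
Best: 56 marks.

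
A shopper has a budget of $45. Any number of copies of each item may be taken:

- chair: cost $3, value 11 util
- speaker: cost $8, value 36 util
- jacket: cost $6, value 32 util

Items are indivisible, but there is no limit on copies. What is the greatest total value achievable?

Best value-per-unit is jacket at 32/6; filling with it alone gives 7×32 = 224.
Optimal mix: 1×chair + 7×jacket → cost 45, value 235.

235 util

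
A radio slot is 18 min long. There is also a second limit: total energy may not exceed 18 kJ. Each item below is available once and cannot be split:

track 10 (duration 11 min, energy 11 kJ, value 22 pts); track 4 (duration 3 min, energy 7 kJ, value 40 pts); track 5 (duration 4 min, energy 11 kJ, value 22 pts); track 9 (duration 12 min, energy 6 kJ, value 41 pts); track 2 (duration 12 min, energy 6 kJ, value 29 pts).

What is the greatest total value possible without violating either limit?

81 pts

Feasible sets respecting both limits:
- track 4+track 9: duration 15, energy 13, value 81
- track 4+track 2: duration 15, energy 13, value 69
- track 5+track 9: duration 16, energy 17, value 63
Best: 81 pts.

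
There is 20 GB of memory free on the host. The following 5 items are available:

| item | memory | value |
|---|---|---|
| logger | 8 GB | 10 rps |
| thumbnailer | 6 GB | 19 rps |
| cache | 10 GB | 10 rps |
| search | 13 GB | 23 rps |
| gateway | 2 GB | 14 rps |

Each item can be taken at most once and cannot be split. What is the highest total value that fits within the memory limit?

43 rps

Check high-value combinations within 20 GB:
- logger+thumbnailer+gateway: memory 8+6+2=16, value 10+19+14=43
- thumbnailer+cache+gateway: memory 6+10+2=18, value 19+10+14=43
- thumbnailer+search: memory 6+13=19, value 19+23=42
- search+gateway: memory 13+2=15, value 23+14=37
Best: 43 rps.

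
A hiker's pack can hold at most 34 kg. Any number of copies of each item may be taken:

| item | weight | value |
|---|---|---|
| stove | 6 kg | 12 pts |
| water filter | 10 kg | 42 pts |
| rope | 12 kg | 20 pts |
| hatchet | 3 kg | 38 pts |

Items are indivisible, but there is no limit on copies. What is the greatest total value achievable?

418 pts

Best value-per-unit is hatchet at 38/3, and filling with it alone uses weight 11×3=33. No mix of the others beats 11×38 = 418.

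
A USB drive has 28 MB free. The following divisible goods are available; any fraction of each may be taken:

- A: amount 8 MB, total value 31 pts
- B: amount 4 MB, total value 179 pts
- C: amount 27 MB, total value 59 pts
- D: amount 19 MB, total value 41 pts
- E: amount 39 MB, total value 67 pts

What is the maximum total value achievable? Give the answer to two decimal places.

244.96

Take in order of value per unit:
- B (179/4 per unit): all 4 → value 179, running total 179.00
- A (31/8 per unit): all 8 → value 31, running total 210.00
- C (59/27 per unit): 16 of 27 → value 16×59/27 = 34.9630, running total 244.96
Total 244.96.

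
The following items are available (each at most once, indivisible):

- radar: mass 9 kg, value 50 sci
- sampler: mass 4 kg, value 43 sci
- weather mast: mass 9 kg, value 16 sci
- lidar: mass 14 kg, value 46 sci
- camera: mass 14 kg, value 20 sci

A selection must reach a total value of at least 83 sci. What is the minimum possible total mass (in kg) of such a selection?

Subsets with value ≥ 83, sorted by total mass:
- radar+sampler: mass 13, value 93
- sampler+lidar: mass 18, value 89
Minimum mass: 13 kg.

13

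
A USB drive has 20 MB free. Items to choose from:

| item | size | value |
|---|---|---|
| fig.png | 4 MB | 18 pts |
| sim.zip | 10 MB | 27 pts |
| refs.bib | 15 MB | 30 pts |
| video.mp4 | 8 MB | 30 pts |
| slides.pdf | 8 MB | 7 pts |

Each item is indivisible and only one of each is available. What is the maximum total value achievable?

Check high-value combinations within 20 MB:
- sim.zip+video.mp4: size 10+8=18, value 27+30=57
- fig.png+video.mp4+slides.pdf: size 4+8+8=20, value 18+30+7=55
- fig.png+video.mp4: size 4+8=12, value 18+30=48
- fig.png+refs.bib: size 4+15=19, value 18+30=48
- fig.png+sim.zip: size 4+10=14, value 18+27=45
Best: 57 pts.

57 pts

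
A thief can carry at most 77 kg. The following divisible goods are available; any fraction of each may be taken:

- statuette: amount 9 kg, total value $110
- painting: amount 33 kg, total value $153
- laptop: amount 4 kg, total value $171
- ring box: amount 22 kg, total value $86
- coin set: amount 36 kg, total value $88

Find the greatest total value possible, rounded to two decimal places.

542.00

Take in order of value per unit:
- laptop (171/4 per unit): all 4 → value 171, running total 171.00
- statuette (110/9 per unit): all 9 → value 110, running total 281.00
- painting (153/33 per unit): all 33 → value 153, running total 434.00
- ring box (86/22 per unit): all 22 → value 86, running total 520.00
- coin set (88/36 per unit): 9 of 36 → value 9×88/36 = 22.0000, running total 542.00
Total 542.00.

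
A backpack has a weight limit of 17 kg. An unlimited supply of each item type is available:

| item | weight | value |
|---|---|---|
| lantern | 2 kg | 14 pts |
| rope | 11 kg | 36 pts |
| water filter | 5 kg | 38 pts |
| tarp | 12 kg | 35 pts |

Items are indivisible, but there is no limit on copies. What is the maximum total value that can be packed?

Best value-per-unit is water filter at 38/5; filling with it alone gives 3×38 = 114.
Optimal mix: 1×lantern + 3×water filter → weight 17, value 128.

128 pts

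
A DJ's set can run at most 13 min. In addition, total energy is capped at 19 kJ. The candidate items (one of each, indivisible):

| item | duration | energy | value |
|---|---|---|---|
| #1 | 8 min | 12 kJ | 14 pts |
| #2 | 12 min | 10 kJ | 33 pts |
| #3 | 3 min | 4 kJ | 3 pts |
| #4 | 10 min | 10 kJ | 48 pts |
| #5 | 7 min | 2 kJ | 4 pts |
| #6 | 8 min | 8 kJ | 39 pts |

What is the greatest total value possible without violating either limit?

Feasible sets respecting both limits:
- #3+#4: duration 13, energy 14, value 51
- #4: duration 10, energy 10, value 48
- #3+#6: duration 11, energy 12, value 42
- #6: duration 8, energy 8, value 39
Best: 51 pts.

51 pts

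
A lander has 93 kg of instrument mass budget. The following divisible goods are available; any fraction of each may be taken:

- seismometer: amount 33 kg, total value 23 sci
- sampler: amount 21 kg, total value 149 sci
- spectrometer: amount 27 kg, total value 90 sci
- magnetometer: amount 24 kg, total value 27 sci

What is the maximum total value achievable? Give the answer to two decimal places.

280.64

Take in order of value per unit:
- sampler (149/21 per unit): all 21 → value 149, running total 149.00
- spectrometer (90/27 per unit): all 27 → value 90, running total 239.00
- magnetometer (27/24 per unit): all 24 → value 27, running total 266.00
- seismometer (23/33 per unit): 21 of 33 → value 21×23/33 = 14.6364, running total 280.64
Total 280.64.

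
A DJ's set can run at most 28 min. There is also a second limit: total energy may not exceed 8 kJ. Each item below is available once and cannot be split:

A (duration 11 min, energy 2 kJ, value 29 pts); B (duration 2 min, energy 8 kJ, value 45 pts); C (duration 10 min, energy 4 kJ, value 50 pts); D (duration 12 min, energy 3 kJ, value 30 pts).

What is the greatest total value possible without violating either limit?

Feasible sets respecting both limits:
- C+D: duration 22, energy 7, value 80
- A+C: duration 21, energy 6, value 79
- A+D: duration 23, energy 5, value 59
Best: 80 pts.

80 pts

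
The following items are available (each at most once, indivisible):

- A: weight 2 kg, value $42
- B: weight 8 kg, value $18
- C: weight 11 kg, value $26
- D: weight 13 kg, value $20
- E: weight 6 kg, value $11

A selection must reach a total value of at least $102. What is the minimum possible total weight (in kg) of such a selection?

Subsets with value ≥ 102, sorted by total weight:
- A+B+C+D: weight 34, value 106
- A+B+C+D+E: weight 40, value 117
Minimum weight: 34 kg.

34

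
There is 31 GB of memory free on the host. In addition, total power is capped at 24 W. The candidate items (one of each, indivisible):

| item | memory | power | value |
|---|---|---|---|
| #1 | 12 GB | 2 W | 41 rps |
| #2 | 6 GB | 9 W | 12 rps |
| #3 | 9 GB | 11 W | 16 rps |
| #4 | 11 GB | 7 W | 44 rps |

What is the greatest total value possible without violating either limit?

97 rps

Feasible sets respecting both limits:
- #1+#2+#4: memory 29, power 18, value 97
- #1+#4: memory 23, power 9, value 85
- #1+#2+#3: memory 27, power 22, value 69
- #3+#4: memory 20, power 18, value 60
Best: 97 rps.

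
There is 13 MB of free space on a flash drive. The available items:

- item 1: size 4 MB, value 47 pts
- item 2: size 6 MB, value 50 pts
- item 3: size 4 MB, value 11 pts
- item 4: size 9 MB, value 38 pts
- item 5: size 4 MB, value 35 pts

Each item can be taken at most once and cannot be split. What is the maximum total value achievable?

97 pts

Check high-value combinations within 13 MB:
- item 1+item 2: size 4+6=10, value 47+50=97
- item 1+item 3+item 5: size 4+4+4=12, value 47+11+35=93
- item 2+item 5: size 6+4=10, value 50+35=85
- item 1+item 4: size 4+9=13, value 47+38=85
- item 1+item 5: size 4+4=8, value 47+35=82
Best: 97 pts.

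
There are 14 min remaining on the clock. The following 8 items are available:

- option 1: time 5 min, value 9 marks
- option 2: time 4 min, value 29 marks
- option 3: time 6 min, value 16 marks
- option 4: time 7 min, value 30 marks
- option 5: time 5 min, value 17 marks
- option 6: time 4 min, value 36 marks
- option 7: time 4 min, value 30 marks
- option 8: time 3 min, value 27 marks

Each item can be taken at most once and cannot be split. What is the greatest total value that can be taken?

This is a 0/1 knapsack; check combinations near the capacity.
- option 2+option 6+option 7: time 4+4+4=12, value 29+36+30=95
- option 6+option 7+option 8: time 4+4+3=11, value 36+30+27=93
- option 4+option 6+option 8: time 7+4+3=14, value 30+36+27=93
- option 2+option 6+option 8: time 4+4+3=11, value 29+36+27=92
Best: 95 marks.

95 marks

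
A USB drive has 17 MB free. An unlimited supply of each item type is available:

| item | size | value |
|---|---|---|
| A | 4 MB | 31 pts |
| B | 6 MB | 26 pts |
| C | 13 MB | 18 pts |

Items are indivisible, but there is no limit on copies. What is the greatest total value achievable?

124 pts

Best value-per-unit is A at 31/4, and filling with it alone uses size 4×4=16. No mix of the others beats 4×31 = 124.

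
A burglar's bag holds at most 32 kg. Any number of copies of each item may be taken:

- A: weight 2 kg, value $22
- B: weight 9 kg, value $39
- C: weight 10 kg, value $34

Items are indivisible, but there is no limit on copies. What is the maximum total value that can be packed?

Best value-per-unit is A at 22/2, and filling with it alone uses weight 16×2=32. No mix of the others beats 16×22 = 352.

$352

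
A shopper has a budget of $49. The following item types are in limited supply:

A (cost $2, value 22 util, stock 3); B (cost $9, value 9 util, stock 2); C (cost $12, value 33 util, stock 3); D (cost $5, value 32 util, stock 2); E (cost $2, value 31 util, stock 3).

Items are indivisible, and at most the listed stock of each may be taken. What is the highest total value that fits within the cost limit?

289 util

Top feasible selections:
- 3×A + 2×C + 2×D + 3×E: cost 46, value 289
- 2×A + 2×C + 2×D + 3×E: cost 44, value 267
Best: 289 util.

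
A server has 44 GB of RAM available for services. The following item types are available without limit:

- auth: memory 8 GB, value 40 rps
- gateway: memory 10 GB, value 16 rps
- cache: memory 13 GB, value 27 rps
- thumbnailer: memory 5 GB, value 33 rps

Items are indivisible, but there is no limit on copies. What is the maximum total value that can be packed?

271 rps

Best value-per-unit is thumbnailer at 33/5; filling with it alone gives 8×33 = 264.
Optimal mix: 1×auth + 7×thumbnailer → memory 43, value 271.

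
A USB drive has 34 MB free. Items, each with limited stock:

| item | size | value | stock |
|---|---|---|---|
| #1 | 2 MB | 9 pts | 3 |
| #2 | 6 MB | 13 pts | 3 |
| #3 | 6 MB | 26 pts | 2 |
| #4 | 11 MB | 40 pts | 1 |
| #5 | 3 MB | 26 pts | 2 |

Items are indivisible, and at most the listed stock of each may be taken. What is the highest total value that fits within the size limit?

Best selections within size 34 and stock limits:
- 2×#1 + 2×#3 + 1×#4 + 2×#5: size 33, value 162
- 1×#1 + 2×#3 + 1×#4 + 2×#5: size 31, value 153
Best: 162 pts.

162 pts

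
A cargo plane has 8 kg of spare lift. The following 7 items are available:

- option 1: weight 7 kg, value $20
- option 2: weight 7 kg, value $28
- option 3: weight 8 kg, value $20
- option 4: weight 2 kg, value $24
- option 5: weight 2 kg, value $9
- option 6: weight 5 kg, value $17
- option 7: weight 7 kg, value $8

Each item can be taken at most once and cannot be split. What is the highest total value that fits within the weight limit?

Check high-value combinations within 8 kg:
- option 4+option 6: weight 2+5=7, value 24+17=41
- option 4+option 5: weight 2+2=4, value 24+9=33
- option 2: weight 7, value 28
Best: $41.

$41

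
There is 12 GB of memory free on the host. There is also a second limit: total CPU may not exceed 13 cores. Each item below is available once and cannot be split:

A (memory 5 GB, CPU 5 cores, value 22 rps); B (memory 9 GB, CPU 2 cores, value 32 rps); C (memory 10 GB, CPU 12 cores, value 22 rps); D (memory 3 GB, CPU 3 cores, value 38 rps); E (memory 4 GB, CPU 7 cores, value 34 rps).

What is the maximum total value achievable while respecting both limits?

72 rps

Feasible sets respecting both limits:
- D+E: memory 7, CPU 10, value 72
- B+D: memory 12, CPU 5, value 70
- A+D: memory 8, CPU 8, value 60
Best: 72 rps.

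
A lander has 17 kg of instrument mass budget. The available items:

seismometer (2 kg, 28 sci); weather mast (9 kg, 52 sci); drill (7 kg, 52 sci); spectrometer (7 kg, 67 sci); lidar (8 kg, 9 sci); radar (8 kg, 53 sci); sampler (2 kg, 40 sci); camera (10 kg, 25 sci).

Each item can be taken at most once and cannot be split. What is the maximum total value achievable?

This is a 0/1 knapsack; check combinations near the capacity.
- spectrometer+radar+sampler: mass 7+8+2=17, value 67+53+40=160
- drill+spectrometer+sampler: mass 7+7+2=16, value 52+67+40=159
- seismometer+spectrometer+radar: mass 2+7+8=17, value 28+67+53=148
- seismometer+drill+spectrometer: mass 2+7+7=16, value 28+52+67=147
- drill+radar+sampler: mass 7+8+2=17, value 52+53+40=145
Best: 160 sci.

160 sci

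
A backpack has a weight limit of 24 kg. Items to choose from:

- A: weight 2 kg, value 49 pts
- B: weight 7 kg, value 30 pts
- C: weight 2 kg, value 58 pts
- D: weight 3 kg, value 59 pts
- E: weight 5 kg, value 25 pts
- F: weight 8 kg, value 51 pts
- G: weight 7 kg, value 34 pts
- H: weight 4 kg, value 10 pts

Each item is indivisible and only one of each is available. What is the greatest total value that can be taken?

Check high-value combinations within 24 kg:
- A+C+D+E+F+H: weight 2+2+3+5+8+4=24, value 49+58+59+25+51+10=252
- A+C+D+F+G: weight 2+2+3+8+7=22, value 49+58+59+51+34=251
- A+B+C+D+F: weight 2+7+2+3+8=22, value 49+30+58+59+51=247
- A+C+D+E+F: weight 2+2+3+5+8=20, value 49+58+59+25+51=242
- A+C+D+E+G+H: weight 2+2+3+5+7+4=23, value 49+58+59+25+34+10=235
Best: 252 pts.

252 pts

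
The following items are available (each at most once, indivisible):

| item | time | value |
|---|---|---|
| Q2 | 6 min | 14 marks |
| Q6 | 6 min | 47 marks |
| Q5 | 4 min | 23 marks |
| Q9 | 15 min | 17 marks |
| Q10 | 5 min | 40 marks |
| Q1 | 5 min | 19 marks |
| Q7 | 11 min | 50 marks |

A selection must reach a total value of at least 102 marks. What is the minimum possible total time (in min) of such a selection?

Subsets with value ≥ 102, sorted by total time:
- Q6+Q5+Q10: time 15, value 110
- Q6+Q10+Q1: time 16, value 106
Minimum time: 15 min.

15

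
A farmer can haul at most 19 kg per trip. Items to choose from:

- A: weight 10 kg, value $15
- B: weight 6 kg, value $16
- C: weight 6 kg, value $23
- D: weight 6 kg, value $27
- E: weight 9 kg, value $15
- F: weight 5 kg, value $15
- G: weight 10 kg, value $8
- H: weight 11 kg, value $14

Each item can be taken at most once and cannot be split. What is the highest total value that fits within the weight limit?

$66

Check high-value combinations within 19 kg:
- B+C+D: weight 6+6+6=18, value 16+23+27=66
- C+D+F: weight 6+6+5=17, value 23+27+15=65
- B+D+F: weight 6+6+5=17, value 16+27+15=58
- B+C+F: weight 6+6+5=17, value 16+23+15=54
- C+D: weight 6+6=12, value 23+27=50
Best: $66.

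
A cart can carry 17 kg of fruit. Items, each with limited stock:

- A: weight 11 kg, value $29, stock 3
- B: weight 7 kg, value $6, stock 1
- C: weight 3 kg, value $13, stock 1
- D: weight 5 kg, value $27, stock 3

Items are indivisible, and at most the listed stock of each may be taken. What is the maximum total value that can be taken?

$81

Top feasible selections:
- 3×D: weight 15, value 81
- 1×C + 2×D: weight 13, value 67
- 1×B + 2×D: weight 17, value 60
Best: $81.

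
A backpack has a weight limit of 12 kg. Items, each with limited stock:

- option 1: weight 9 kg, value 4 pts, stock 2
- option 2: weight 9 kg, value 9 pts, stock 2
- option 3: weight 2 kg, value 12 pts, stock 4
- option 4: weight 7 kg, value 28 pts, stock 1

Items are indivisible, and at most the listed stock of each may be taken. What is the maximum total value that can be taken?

Top feasible selections:
- 2×option 3 + 1×option 4: weight 11, value 52
- 4×option 3: weight 8, value 48
- 1×option 3 + 1×option 4: weight 9, value 40
Best: 52 pts.

52 pts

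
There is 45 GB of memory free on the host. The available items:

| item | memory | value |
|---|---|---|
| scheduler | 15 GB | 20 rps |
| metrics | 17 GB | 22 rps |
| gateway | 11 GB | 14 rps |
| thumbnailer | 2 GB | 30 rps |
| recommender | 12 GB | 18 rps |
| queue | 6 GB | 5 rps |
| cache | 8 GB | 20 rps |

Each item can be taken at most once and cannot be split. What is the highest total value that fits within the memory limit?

95 rps

This is a 0/1 knapsack; check combinations near the capacity.
- metrics+thumbnailer+recommender+queue+cache: memory 17+2+12+6+8=45, value 22+30+18+5+20=95
- scheduler+thumbnailer+recommender+queue+cache: memory 15+2+12+6+8=43, value 20+30+18+5+20=93
- scheduler+metrics+thumbnailer+cache: memory 15+17+2+8=42, value 20+22+30+20=92
- metrics+gateway+thumbnailer+queue+cache: memory 17+11+2+6+8=44, value 22+14+30+5+20=91
- metrics+thumbnailer+recommender+cache: memory 17+2+12+8=39, value 22+30+18+20=90
Best: 95 rps.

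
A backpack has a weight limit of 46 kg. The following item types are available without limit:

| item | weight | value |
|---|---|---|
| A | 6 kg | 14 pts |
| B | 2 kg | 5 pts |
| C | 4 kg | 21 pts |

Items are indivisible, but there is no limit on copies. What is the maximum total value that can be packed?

236 pts

Best value-per-unit is C at 21/4; filling with it alone gives 11×21 = 231.
Optimal mix: 1×B + 11×C → weight 46, value 236.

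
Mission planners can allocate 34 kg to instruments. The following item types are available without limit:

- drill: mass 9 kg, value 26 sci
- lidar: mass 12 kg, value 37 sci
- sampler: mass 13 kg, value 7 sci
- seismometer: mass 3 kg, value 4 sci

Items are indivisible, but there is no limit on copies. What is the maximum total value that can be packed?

100 sci

Best value-per-unit is lidar at 37/12; filling with it alone gives 2×37 = 74.
Optimal mix: 1×drill + 2×lidar → mass 33, value 100.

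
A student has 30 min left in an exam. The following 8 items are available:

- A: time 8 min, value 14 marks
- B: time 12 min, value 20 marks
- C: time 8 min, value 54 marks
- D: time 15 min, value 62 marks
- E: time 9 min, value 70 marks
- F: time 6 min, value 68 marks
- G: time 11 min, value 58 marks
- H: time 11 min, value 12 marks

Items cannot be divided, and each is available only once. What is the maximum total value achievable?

200 marks

Check high-value combinations within 30 min:
- D+E+F: time 15+9+6=30, value 62+70+68=200
- E+F+G: time 9+6+11=26, value 70+68+58=196
- C+E+F: time 8+9+6=23, value 54+70+68=192
- C+D+F: time 8+15+6=29, value 54+62+68=184
- C+E+G: time 8+9+11=28, value 54+70+58=182
Best: 200 marks.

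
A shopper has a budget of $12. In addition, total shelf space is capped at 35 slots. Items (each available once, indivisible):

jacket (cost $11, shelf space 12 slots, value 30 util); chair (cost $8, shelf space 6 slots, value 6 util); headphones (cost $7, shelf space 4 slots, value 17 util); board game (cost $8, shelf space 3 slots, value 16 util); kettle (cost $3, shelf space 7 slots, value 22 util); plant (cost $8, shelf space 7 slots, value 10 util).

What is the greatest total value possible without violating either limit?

Feasible sets respecting both limits:
- headphones+kettle: cost 10, shelf space 11, value 39
- board game+kettle: cost 11, shelf space 10, value 38
- kettle+plant: cost 11, shelf space 14, value 32
- jacket: cost 11, shelf space 12, value 30
Best: 39 util.

39 util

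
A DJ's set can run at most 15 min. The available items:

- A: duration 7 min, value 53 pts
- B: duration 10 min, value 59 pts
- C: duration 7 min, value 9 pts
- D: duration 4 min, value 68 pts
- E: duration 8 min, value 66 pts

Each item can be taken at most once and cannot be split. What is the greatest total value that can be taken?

134 pts

Check high-value combinations within 15 min:
- D+E: duration 4+8=12, value 68+66=134
- B+D: duration 10+4=14, value 59+68=127
- A+D: duration 7+4=11, value 53+68=121
- A+E: duration 7+8=15, value 53+66=119
- C+D: duration 7+4=11, value 9+68=77
Best: 134 pts.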